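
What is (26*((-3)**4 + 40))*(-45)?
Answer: -141570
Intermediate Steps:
(26*((-3)**4 + 40))*(-45) = (26*(81 + 40))*(-45) = (26*121)*(-45) = 3146*(-45) = -141570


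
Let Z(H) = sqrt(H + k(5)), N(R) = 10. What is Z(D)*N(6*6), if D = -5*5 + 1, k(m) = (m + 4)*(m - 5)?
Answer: 20*I*sqrt(6) ≈ 48.99*I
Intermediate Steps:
k(m) = (-5 + m)*(4 + m) (k(m) = (4 + m)*(-5 + m) = (-5 + m)*(4 + m))
D = -24 (D = -25 + 1 = -24)
Z(H) = sqrt(H) (Z(H) = sqrt(H + (-20 + 5**2 - 1*5)) = sqrt(H + (-20 + 25 - 5)) = sqrt(H + 0) = sqrt(H))
Z(D)*N(6*6) = sqrt(-24)*10 = (2*I*sqrt(6))*10 = 20*I*sqrt(6)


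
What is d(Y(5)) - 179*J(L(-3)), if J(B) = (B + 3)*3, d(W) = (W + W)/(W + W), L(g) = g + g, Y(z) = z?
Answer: 1612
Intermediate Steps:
L(g) = 2*g
d(W) = 1 (d(W) = (2*W)/((2*W)) = (2*W)*(1/(2*W)) = 1)
J(B) = 9 + 3*B (J(B) = (3 + B)*3 = 9 + 3*B)
d(Y(5)) - 179*J(L(-3)) = 1 - 179*(9 + 3*(2*(-3))) = 1 - 179*(9 + 3*(-6)) = 1 - 179*(9 - 18) = 1 - 179*(-9) = 1 + 1611 = 1612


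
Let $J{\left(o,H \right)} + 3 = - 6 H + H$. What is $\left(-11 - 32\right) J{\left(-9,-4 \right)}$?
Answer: $-731$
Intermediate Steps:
$J{\left(o,H \right)} = -3 - 5 H$ ($J{\left(o,H \right)} = -3 + \left(- 6 H + H\right) = -3 - 5 H$)
$\left(-11 - 32\right) J{\left(-9,-4 \right)} = \left(-11 - 32\right) \left(-3 - -20\right) = \left(-11 - 32\right) \left(-3 + 20\right) = \left(-43\right) 17 = -731$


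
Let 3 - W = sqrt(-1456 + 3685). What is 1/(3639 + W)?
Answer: 1214/4420645 + sqrt(2229)/13261935 ≈ 0.00027818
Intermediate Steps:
W = 3 - sqrt(2229) (W = 3 - sqrt(-1456 + 3685) = 3 - sqrt(2229) ≈ -44.212)
1/(3639 + W) = 1/(3639 + (3 - sqrt(2229))) = 1/(3642 - sqrt(2229))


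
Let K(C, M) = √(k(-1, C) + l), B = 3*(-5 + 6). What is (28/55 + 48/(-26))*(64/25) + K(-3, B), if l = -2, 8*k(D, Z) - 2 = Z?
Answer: -61184/17875 + I*√34/4 ≈ -3.4229 + 1.4577*I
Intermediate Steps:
k(D, Z) = ¼ + Z/8
B = 3 (B = 3*1 = 3)
K(C, M) = √(-7/4 + C/8) (K(C, M) = √((¼ + C/8) - 2) = √(-7/4 + C/8))
(28/55 + 48/(-26))*(64/25) + K(-3, B) = (28/55 + 48/(-26))*(64/25) + √(-28 + 2*(-3))/4 = (28*(1/55) + 48*(-1/26))*(64*(1/25)) + √(-28 - 6)/4 = (28/55 - 24/13)*(64/25) + √(-34)/4 = -956/715*64/25 + (I*√34)/4 = -61184/17875 + I*√34/4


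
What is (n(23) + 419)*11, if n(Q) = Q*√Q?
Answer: 4609 + 253*√23 ≈ 5822.3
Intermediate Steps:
n(Q) = Q^(3/2)
(n(23) + 419)*11 = (23^(3/2) + 419)*11 = (23*√23 + 419)*11 = (419 + 23*√23)*11 = 4609 + 253*√23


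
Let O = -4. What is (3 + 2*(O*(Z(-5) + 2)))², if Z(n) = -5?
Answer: 729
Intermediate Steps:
(3 + 2*(O*(Z(-5) + 2)))² = (3 + 2*(-4*(-5 + 2)))² = (3 + 2*(-4*(-3)))² = (3 + 2*12)² = (3 + 24)² = 27² = 729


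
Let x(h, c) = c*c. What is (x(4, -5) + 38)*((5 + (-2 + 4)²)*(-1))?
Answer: -567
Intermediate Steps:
x(h, c) = c²
(x(4, -5) + 38)*((5 + (-2 + 4)²)*(-1)) = ((-5)² + 38)*((5 + (-2 + 4)²)*(-1)) = (25 + 38)*((5 + 2²)*(-1)) = 63*((5 + 4)*(-1)) = 63*(9*(-1)) = 63*(-9) = -567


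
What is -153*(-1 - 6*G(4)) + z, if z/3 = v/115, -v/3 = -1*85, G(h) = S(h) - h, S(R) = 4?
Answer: 3672/23 ≈ 159.65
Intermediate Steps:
G(h) = 4 - h
v = 255 (v = -(-3)*85 = -3*(-85) = 255)
z = 153/23 (z = 3*(255/115) = 3*(255*(1/115)) = 3*(51/23) = 153/23 ≈ 6.6522)
-153*(-1 - 6*G(4)) + z = -153*(-1 - 6*(4 - 1*4)) + 153/23 = -153*(-1 - 6*(4 - 4)) + 153/23 = -153*(-1 - 6*0) + 153/23 = -153*(-1 + 0) + 153/23 = -153*(-1) + 153/23 = 153 + 153/23 = 3672/23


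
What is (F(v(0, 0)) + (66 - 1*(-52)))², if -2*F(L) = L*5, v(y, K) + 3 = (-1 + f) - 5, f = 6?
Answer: 63001/4 ≈ 15750.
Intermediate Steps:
v(y, K) = -3 (v(y, K) = -3 + ((-1 + 6) - 5) = -3 + (5 - 5) = -3 + 0 = -3)
F(L) = -5*L/2 (F(L) = -L*5/2 = -5*L/2)
(F(v(0, 0)) + (66 - 1*(-52)))² = (-5/2*(-3) + (66 - 1*(-52)))² = (15/2 + (66 + 52))² = (15/2 + 118)² = (251/2)² = 63001/4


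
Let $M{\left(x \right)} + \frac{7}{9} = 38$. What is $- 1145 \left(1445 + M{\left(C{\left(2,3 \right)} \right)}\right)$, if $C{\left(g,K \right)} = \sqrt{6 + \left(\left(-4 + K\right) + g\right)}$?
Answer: $- \frac{15274300}{9} \approx -1.6971 \cdot 10^{6}$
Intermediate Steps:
$C{\left(g,K \right)} = \sqrt{2 + K + g}$ ($C{\left(g,K \right)} = \sqrt{6 + \left(-4 + K + g\right)} = \sqrt{2 + K + g}$)
$M{\left(x \right)} = \frac{335}{9}$ ($M{\left(x \right)} = - \frac{7}{9} + 38 = \frac{335}{9}$)
$- 1145 \left(1445 + M{\left(C{\left(2,3 \right)} \right)}\right) = - 1145 \left(1445 + \frac{335}{9}\right) = \left(-1145\right) \frac{13340}{9} = - \frac{15274300}{9}$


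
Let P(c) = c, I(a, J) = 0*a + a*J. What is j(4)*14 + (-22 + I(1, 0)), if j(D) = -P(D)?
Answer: -78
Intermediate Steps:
I(a, J) = J*a (I(a, J) = 0 + J*a = J*a)
j(D) = -D
j(4)*14 + (-22 + I(1, 0)) = -1*4*14 + (-22 + 0*1) = -4*14 + (-22 + 0) = -56 - 22 = -78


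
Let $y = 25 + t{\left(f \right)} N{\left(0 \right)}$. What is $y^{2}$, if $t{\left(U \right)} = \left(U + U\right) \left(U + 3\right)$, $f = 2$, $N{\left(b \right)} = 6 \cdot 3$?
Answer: $148225$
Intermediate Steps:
$N{\left(b \right)} = 18$
$t{\left(U \right)} = 2 U \left(3 + U\right)$
$y = 385$ ($y = 25 + 2 \cdot 2 \left(3 + 2\right) 18 = 25 + 2 \cdot 2 \cdot 5 \cdot 18 = 25 + 20 \cdot 18 = 25 + 360 = 385$)
$y^{2} = 385^{2} = 148225$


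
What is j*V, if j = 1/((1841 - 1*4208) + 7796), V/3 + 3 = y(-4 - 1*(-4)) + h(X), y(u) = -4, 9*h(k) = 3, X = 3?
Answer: -20/5429 ≈ -0.0036839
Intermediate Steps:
h(k) = ⅓ (h(k) = (⅑)*3 = ⅓)
V = -20 (V = -9 + 3*(-4 + ⅓) = -9 + 3*(-11/3) = -9 - 11 = -20)
j = 1/5429 (j = 1/((1841 - 4208) + 7796) = 1/(-2367 + 7796) = 1/5429 ≈ 0.00018420)
j*V = (1/5429)*(-20) = -20/5429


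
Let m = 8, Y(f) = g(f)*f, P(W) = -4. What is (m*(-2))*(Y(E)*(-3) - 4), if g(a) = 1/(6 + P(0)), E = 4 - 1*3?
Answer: 88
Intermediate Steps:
E = 1 (E = 4 - 3 = 1)
g(a) = ½ (g(a) = 1/(6 - 4) = 1/2 = ½)
Y(f) = f/2
(m*(-2))*(Y(E)*(-3) - 4) = (8*(-2))*(((½)*1)*(-3) - 4) = -16*((½)*(-3) - 4) = -16*(-3/2 - 4) = -16*(-11/2) = 88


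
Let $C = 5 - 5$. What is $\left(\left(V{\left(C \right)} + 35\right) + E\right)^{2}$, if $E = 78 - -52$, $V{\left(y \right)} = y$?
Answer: $27225$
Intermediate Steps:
$C = 0$
$E = 130$ ($E = 78 + 52 = 130$)
$\left(\left(V{\left(C \right)} + 35\right) + E\right)^{2} = \left(\left(0 + 35\right) + 130\right)^{2} = \left(35 + 130\right)^{2} = 165^{2} = 27225$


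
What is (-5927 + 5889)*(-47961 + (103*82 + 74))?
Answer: 1498758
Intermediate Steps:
(-5927 + 5889)*(-47961 + (103*82 + 74)) = -38*(-47961 + (8446 + 74)) = -38*(-47961 + 8520) = -38*(-39441) = 1498758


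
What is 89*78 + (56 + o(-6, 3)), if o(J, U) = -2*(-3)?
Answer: 7004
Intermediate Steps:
o(J, U) = 6
89*78 + (56 + o(-6, 3)) = 89*78 + (56 + 6) = 6942 + 62 = 7004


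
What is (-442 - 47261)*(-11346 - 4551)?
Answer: 758334591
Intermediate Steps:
(-442 - 47261)*(-11346 - 4551) = -47703*(-15897) = 758334591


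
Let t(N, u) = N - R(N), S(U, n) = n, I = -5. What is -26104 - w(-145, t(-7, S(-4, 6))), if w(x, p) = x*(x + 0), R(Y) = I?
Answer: -47129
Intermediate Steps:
R(Y) = -5
t(N, u) = 5 + N (t(N, u) = N - 1*(-5) = N + 5 = 5 + N)
w(x, p) = x² (w(x, p) = x*x = x²)
-26104 - w(-145, t(-7, S(-4, 6))) = -26104 - 1*(-145)² = -26104 - 1*21025 = -26104 - 21025 = -47129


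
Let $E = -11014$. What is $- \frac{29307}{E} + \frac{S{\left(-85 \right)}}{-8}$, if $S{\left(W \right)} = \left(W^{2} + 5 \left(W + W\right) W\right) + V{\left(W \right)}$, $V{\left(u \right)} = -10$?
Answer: $- \frac{437496527}{44056} \approx -9930.5$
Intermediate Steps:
$S{\left(W \right)} = -10 + 11 W^{2}$ ($S{\left(W \right)} = \left(W^{2} + 5 \left(W + W\right) W\right) - 10 = \left(W^{2} + 5 \cdot 2 W W\right) - 10 = \left(W^{2} + 10 W W\right) - 10 = \left(W^{2} + 10 W^{2}\right) - 10 = 11 W^{2} - 10 = -10 + 11 W^{2}$)
$- \frac{29307}{E} + \frac{S{\left(-85 \right)}}{-8} = - \frac{29307}{-11014} + \frac{-10 + 11 \left(-85\right)^{2}}{-8} = \left(-29307\right) \left(- \frac{1}{11014}\right) + \left(-10 + 11 \cdot 7225\right) \left(- \frac{1}{8}\right) = \frac{29307}{11014} + \left(-10 + 79475\right) \left(- \frac{1}{8}\right) = \frac{29307}{11014} + 79465 \left(- \frac{1}{8}\right) = \frac{29307}{11014} - \frac{79465}{8} = - \frac{437496527}{44056}$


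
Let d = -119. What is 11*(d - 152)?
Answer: -2981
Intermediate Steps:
11*(d - 152) = 11*(-119 - 152) = 11*(-271) = -2981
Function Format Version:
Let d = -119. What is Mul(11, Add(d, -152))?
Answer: -2981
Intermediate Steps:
Mul(11, Add(d, -152)) = Mul(11, Add(-119, -152)) = Mul(11, -271) = -2981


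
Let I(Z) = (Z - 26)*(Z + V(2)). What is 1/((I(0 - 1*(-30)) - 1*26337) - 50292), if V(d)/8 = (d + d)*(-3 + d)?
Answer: -1/76637 ≈ -1.3049e-5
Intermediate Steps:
V(d) = 16*d*(-3 + d) (V(d) = 8*((d + d)*(-3 + d)) = 8*((2*d)*(-3 + d)) = 8*(2*d*(-3 + d)) = 16*d*(-3 + d))
I(Z) = (-32 + Z)*(-26 + Z) (I(Z) = (Z - 26)*(Z + 16*2*(-3 + 2)) = (-26 + Z)*(Z + 16*2*(-1)) = (-26 + Z)*(Z - 32) = (-26 + Z)*(-32 + Z) = (-32 + Z)*(-26 + Z))
1/((I(0 - 1*(-30)) - 1*26337) - 50292) = 1/(((832 + (0 - 1*(-30))**2 - 58*(0 - 1*(-30))) - 1*26337) - 50292) = 1/(((832 + (0 + 30)**2 - 58*(0 + 30)) - 26337) - 50292) = 1/(((832 + 30**2 - 58*30) - 26337) - 50292) = 1/(((832 + 900 - 1740) - 26337) - 50292) = 1/((-8 - 26337) - 50292) = 1/(-26345 - 50292) = 1/(-76637) = -1/76637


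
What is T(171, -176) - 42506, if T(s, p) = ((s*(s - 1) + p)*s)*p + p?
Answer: -869636506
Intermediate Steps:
T(s, p) = p + p*s*(p + s*(-1 + s)) (T(s, p) = ((s*(-1 + s) + p)*s)*p + p = ((p + s*(-1 + s))*s)*p + p = (s*(p + s*(-1 + s)))*p + p = p*s*(p + s*(-1 + s)) + p = p + p*s*(p + s*(-1 + s)))
T(171, -176) - 42506 = -176*(1 + 171³ - 1*171² - 176*171) - 42506 = -176*(1 + 5000211 - 1*29241 - 30096) - 42506 = -176*(1 + 5000211 - 29241 - 30096) - 42506 = -176*4940875 - 42506 = -869594000 - 42506 = -869636506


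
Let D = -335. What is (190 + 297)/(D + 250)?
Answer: -487/85 ≈ -5.7294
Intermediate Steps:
(190 + 297)/(D + 250) = (190 + 297)/(-335 + 250) = 487/(-85) = 487*(-1/85) = -487/85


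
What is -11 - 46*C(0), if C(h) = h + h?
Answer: -11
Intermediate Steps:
C(h) = 2*h
-11 - 46*C(0) = -11 - 92*0 = -11 - 46*0 = -11 + 0 = -11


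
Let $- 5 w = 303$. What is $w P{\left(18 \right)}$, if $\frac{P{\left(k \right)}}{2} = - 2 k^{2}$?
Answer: $\frac{392688}{5} \approx 78538.0$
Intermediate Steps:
$w = - \frac{303}{5}$ ($w = \left(- \frac{1}{5}\right) 303 = - \frac{303}{5} \approx -60.6$)
$P{\left(k \right)} = - 4 k^{2}$ ($P{\left(k \right)} = 2 \left(- 2 k^{2}\right) = - 4 k^{2}$)
$w P{\left(18 \right)} = - \frac{303 \left(- 4 \cdot 18^{2}\right)}{5} = - \frac{303 \left(\left(-4\right) 324\right)}{5} = \left(- \frac{303}{5}\right) \left(-1296\right) = \frac{392688}{5}$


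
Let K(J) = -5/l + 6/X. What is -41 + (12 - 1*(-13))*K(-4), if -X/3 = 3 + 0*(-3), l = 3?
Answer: -298/3 ≈ -99.333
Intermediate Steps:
X = -9 (X = -3*(3 + 0*(-3)) = -3*(3 + 0) = -3*3 = -9)
K(J) = -7/3 (K(J) = -5/3 + 6/(-9) = -5*⅓ + 6*(-⅑) = -5/3 - ⅔ = -7/3)
-41 + (12 - 1*(-13))*K(-4) = -41 + (12 - 1*(-13))*(-7/3) = -41 + (12 + 13)*(-7/3) = -41 + 25*(-7/3) = -41 - 175/3 = -298/3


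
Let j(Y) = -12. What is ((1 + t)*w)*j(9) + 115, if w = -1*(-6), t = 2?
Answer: -101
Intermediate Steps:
w = 6
((1 + t)*w)*j(9) + 115 = ((1 + 2)*6)*(-12) + 115 = (3*6)*(-12) + 115 = 18*(-12) + 115 = -216 + 115 = -101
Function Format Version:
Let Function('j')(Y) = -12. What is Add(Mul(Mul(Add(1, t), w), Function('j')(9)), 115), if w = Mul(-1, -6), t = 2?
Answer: -101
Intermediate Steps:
w = 6
Add(Mul(Mul(Add(1, t), w), Function('j')(9)), 115) = Add(Mul(Mul(Add(1, 2), 6), -12), 115) = Add(Mul(Mul(3, 6), -12), 115) = Add(Mul(18, -12), 115) = Add(-216, 115) = -101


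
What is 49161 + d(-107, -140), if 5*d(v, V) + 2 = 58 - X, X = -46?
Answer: 245907/5 ≈ 49181.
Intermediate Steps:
d(v, V) = 102/5 (d(v, V) = -2/5 + (58 - 1*(-46))/5 = -2/5 + (58 + 46)/5 = -2/5 + (1/5)*104 = -2/5 + 104/5 = 102/5)
49161 + d(-107, -140) = 49161 + 102/5 = 245907/5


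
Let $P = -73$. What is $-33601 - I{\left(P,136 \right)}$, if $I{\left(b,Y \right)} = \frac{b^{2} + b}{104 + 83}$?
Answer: $- \frac{6288643}{187} \approx -33629.0$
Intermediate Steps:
$I{\left(b,Y \right)} = \frac{b}{187} + \frac{b^{2}}{187}$ ($I{\left(b,Y \right)} = \frac{b + b^{2}}{187} = \left(b + b^{2}\right) \frac{1}{187} = \frac{b}{187} + \frac{b^{2}}{187}$)
$-33601 - I{\left(P,136 \right)} = -33601 - \frac{1}{187} \left(-73\right) \left(1 - 73\right) = -33601 - \frac{1}{187} \left(-73\right) \left(-72\right) = -33601 - \frac{5256}{187} = - \frac{6288643}{187}$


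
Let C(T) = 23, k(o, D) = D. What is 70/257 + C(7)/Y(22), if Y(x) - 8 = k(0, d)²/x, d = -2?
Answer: 71321/23130 ≈ 3.0835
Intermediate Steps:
Y(x) = 8 + 4/x (Y(x) = 8 + (-2)²/x = 8 + 4/x)
70/257 + C(7)/Y(22) = 70/257 + 23/(8 + 4/22) = 70*(1/257) + 23/(8 + 4*(1/22)) = 70/257 + 23/(8 + 2/11) = 70/257 + 23/(90/11) = 70/257 + 23*(11/90) = 70/257 + 253/90 = 71321/23130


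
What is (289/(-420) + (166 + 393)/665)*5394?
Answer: 1094083/1330 ≈ 822.62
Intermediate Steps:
(289/(-420) + (166 + 393)/665)*5394 = (289*(-1/420) + 559*(1/665))*5394 = (-289/420 + 559/665)*5394 = (1217/7980)*5394 = 1094083/1330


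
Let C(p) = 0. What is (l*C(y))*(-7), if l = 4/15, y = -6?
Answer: 0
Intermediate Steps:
l = 4/15 (l = 4*(1/15) = 4/15 ≈ 0.26667)
(l*C(y))*(-7) = ((4/15)*0)*(-7) = 0*(-7) = 0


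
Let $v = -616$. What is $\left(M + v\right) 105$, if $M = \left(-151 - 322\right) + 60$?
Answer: $-108045$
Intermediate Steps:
$M = -413$ ($M = -473 + 60 = -413$)
$\left(M + v\right) 105 = \left(-413 - 616\right) 105 = \left(-1029\right) 105 = -108045$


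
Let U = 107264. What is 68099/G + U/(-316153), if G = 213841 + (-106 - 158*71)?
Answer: -193080341/64026357101 ≈ -0.0030156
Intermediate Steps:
G = 202517 (G = 213841 + (-106 - 11218) = 213841 - 11324 = 202517)
68099/G + U/(-316153) = 68099/202517 + 107264/(-316153) = 68099*(1/202517) + 107264*(-1/316153) = 68099/202517 - 107264/316153 = -193080341/64026357101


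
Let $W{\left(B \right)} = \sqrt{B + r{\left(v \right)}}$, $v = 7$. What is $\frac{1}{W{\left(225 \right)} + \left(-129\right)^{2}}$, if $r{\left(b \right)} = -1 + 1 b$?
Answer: $\frac{5547}{92307550} - \frac{\sqrt{231}}{276922650} \approx 6.0038 \cdot 10^{-5}$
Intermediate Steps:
$r{\left(b \right)} = -1 + b$
$W{\left(B \right)} = \sqrt{6 + B}$ ($W{\left(B \right)} = \sqrt{B + \left(-1 + 7\right)} = \sqrt{B + 6} = \sqrt{6 + B}$)
$\frac{1}{W{\left(225 \right)} + \left(-129\right)^{2}} = \frac{1}{\sqrt{6 + 225} + \left(-129\right)^{2}} = \frac{1}{\sqrt{231} + 16641} = \frac{1}{16641 + \sqrt{231}}$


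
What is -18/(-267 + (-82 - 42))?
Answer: 18/391 ≈ 0.046036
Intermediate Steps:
-18/(-267 + (-82 - 42)) = -18/(-267 - 124) = -18/(-391) = -1/391*(-18) = 18/391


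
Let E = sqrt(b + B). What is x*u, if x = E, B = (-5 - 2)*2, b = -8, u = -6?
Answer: -6*I*sqrt(22) ≈ -28.142*I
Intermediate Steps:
B = -14 (B = -7*2 = -14)
E = I*sqrt(22) (E = sqrt(-8 - 14) = sqrt(-22) = I*sqrt(22) ≈ 4.6904*I)
x = I*sqrt(22) ≈ 4.6904*I
x*u = (I*sqrt(22))*(-6) = -6*I*sqrt(22)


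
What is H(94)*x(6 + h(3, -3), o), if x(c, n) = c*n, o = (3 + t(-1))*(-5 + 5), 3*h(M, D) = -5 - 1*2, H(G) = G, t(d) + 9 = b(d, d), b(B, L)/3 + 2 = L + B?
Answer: 0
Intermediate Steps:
b(B, L) = -6 + 3*B + 3*L (b(B, L) = -6 + 3*(L + B) = -6 + 3*(B + L) = -6 + (3*B + 3*L) = -6 + 3*B + 3*L)
t(d) = -15 + 6*d (t(d) = -9 + (-6 + 3*d + 3*d) = -9 + (-6 + 6*d) = -15 + 6*d)
h(M, D) = -7/3 (h(M, D) = (-5 - 1*2)/3 = (-5 - 2)/3 = (⅓)*(-7) = -7/3)
o = 0 (o = (3 + (-15 + 6*(-1)))*(-5 + 5) = (3 + (-15 - 6))*0 = (3 - 21)*0 = -18*0 = 0)
H(94)*x(6 + h(3, -3), o) = 94*((6 - 7/3)*0) = 94*((11/3)*0) = 94*0 = 0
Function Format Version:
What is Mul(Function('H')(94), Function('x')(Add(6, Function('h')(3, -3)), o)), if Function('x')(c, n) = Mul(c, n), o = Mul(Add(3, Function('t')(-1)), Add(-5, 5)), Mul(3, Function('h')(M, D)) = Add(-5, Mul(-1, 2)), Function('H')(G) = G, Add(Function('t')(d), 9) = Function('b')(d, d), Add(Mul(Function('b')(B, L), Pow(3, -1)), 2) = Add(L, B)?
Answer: 0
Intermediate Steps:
Function('b')(B, L) = Add(-6, Mul(3, B), Mul(3, L)) (Function('b')(B, L) = Add(-6, Mul(3, Add(L, B))) = Add(-6, Mul(3, Add(B, L))) = Add(-6, Add(Mul(3, B), Mul(3, L))) = Add(-6, Mul(3, B), Mul(3, L)))
Function('t')(d) = Add(-15, Mul(6, d)) (Function('t')(d) = Add(-9, Add(-6, Mul(3, d), Mul(3, d))) = Add(-9, Add(-6, Mul(6, d))) = Add(-15, Mul(6, d)))
Function('h')(M, D) = Rational(-7, 3) (Function('h')(M, D) = Mul(Rational(1, 3), Add(-5, Mul(-1, 2))) = Mul(Rational(1, 3), Add(-5, -2)) = Mul(Rational(1, 3), -7) = Rational(-7, 3))
o = 0 (o = Mul(Add(3, Add(-15, Mul(6, -1))), Add(-5, 5)) = Mul(Add(3, Add(-15, -6)), 0) = Mul(Add(3, -21), 0) = Mul(-18, 0) = 0)
Mul(Function('H')(94), Function('x')(Add(6, Function('h')(3, -3)), o)) = Mul(94, Mul(Add(6, Rational(-7, 3)), 0)) = Mul(94, Mul(Rational(11, 3), 0)) = Mul(94, 0) = 0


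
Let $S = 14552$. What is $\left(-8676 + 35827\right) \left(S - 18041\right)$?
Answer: $-94729839$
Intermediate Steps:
$\left(-8676 + 35827\right) \left(S - 18041\right) = \left(-8676 + 35827\right) \left(14552 - 18041\right) = 27151 \left(-3489\right) = -94729839$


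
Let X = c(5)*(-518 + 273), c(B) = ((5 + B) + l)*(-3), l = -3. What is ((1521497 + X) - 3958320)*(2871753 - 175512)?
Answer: -6556389922398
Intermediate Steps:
c(B) = -6 - 3*B (c(B) = ((5 + B) - 3)*(-3) = (2 + B)*(-3) = -6 - 3*B)
X = 5145 (X = (-6 - 3*5)*(-518 + 273) = (-6 - 15)*(-245) = -21*(-245) = 5145)
((1521497 + X) - 3958320)*(2871753 - 175512) = ((1521497 + 5145) - 3958320)*(2871753 - 175512) = (1526642 - 3958320)*2696241 = -2431678*2696241 = -6556389922398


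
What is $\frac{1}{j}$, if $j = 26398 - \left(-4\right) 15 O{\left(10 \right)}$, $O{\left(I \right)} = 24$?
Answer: $\frac{1}{27838} \approx 3.5922 \cdot 10^{-5}$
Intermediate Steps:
$j = 27838$ ($j = 26398 - \left(-4\right) 15 \cdot 24 = 26398 - \left(-60\right) 24 = 26398 - -1440 = 26398 + 1440 = 27838$)
$\frac{1}{j} = \frac{1}{27838}$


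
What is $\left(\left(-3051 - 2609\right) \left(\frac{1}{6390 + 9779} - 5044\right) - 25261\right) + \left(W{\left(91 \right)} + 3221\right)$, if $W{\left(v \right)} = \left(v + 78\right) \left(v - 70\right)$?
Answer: $\frac{461310441121}{16169} \approx 2.8531 \cdot 10^{7}$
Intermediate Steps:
$W{\left(v \right)} = \left(-70 + v\right) \left(78 + v\right)$ ($W{\left(v \right)} = \left(78 + v\right) \left(-70 + v\right) = \left(-70 + v\right) \left(78 + v\right)$)
$\left(\left(-3051 - 2609\right) \left(\frac{1}{6390 + 9779} - 5044\right) - 25261\right) + \left(W{\left(91 \right)} + 3221\right) = \left(\left(-3051 - 2609\right) \left(\frac{1}{6390 + 9779} - 5044\right) - 25261\right) + \left(\left(-5460 + 91^{2} + 8 \cdot 91\right) + 3221\right) = \left(- 5660 \left(\frac{1}{16169} - 5044\right) - 25261\right) + \left(\left(-5460 + 8281 + 728\right) + 3221\right) = \left(- 5660 \left(\frac{1}{16169} - 5044\right) - 25261\right) + \left(3549 + 3221\right) = \left(\left(-5660\right) \left(- \frac{81556435}{16169}\right) - 25261\right) + 6770 = \left(\frac{461609422100}{16169} - 25261\right) + 6770 = \frac{461200976991}{16169} + 6770 = \frac{461310441121}{16169}$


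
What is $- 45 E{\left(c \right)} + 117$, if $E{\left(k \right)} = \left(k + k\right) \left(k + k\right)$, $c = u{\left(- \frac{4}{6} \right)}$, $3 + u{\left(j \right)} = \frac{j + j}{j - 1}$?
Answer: $- \frac{3771}{5} \approx -754.2$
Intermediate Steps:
$u{\left(j \right)} = -3 + \frac{2 j}{-1 + j}$ ($u{\left(j \right)} = -3 + \frac{j + j}{j - 1} = -3 + \frac{2 j}{-1 + j}$)
$c = - \frac{11}{5}$ ($c = \frac{3 - - \frac{4}{6}}{-1 - \frac{4}{6}} = \frac{3 - \left(-4\right) \frac{1}{6}}{-1 - \frac{2}{3}} = \frac{3 - - \frac{2}{3}}{-1 - \frac{2}{3}} = \frac{3 + \frac{2}{3}}{- \frac{5}{3}} = \left(- \frac{3}{5}\right) \frac{11}{3} = - \frac{11}{5} \approx -2.2$)
$E{\left(k \right)} = 4 k^{2}$ ($E{\left(k \right)} = 2 k 2 k = 4 k^{2}$)
$- 45 E{\left(c \right)} + 117 = - 45 \cdot 4 \left(- \frac{11}{5}\right)^{2} + 117 = - 45 \cdot 4 \cdot \frac{121}{25} + 117 = \left(-45\right) \frac{484}{25} + 117 = - \frac{4356}{5} + 117 = - \frac{3771}{5}$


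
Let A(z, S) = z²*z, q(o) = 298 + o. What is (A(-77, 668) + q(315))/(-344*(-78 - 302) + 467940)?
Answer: -22796/29933 ≈ -0.76157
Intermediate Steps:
A(z, S) = z³
(A(-77, 668) + q(315))/(-344*(-78 - 302) + 467940) = ((-77)³ + (298 + 315))/(-344*(-78 - 302) + 467940) = (-456533 + 613)/(-344*(-380) + 467940) = -455920/(130720 + 467940) = -455920/598660 = -455920*1/598660 = -22796/29933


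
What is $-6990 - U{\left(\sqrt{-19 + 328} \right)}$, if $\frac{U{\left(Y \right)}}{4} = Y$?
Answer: $-6990 - 4 \sqrt{309} \approx -7060.3$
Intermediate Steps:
$U{\left(Y \right)} = 4 Y$
$-6990 - U{\left(\sqrt{-19 + 328} \right)} = -6990 - 4 \sqrt{-19 + 328} = -6990 - 4 \sqrt{309}$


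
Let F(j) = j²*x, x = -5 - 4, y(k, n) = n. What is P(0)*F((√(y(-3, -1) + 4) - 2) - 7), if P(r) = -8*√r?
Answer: 0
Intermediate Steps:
x = -9
F(j) = -9*j² (F(j) = j²*(-9) = -9*j²)
P(0)*F((√(y(-3, -1) + 4) - 2) - 7) = (-8*√0)*(-9*((√(-1 + 4) - 2) - 7)²) = (-8*0)*(-9*((√3 - 2) - 7)²) = 0*(-9*((-2 + √3) - 7)²) = 0*(-9*(-9 + √3)²) = 0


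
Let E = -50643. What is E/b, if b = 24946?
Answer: -50643/24946 ≈ -2.0301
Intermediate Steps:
E/b = -50643/24946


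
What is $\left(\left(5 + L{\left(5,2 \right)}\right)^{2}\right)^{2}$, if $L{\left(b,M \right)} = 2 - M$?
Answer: $625$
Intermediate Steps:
$\left(\left(5 + L{\left(5,2 \right)}\right)^{2}\right)^{2} = \left(\left(5 + \left(2 - 2\right)\right)^{2}\right)^{2} = \left(\left(5 + 0\right)^{2}\right)^{2} = \left(5^{2}\right)^{2} = 25^{2} = 625$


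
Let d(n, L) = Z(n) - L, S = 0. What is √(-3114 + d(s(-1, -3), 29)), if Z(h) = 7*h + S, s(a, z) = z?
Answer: 2*I*√791 ≈ 56.249*I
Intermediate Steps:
Z(h) = 7*h (Z(h) = 7*h + 0 = 7*h)
d(n, L) = -L + 7*n (d(n, L) = 7*n - L = -L + 7*n)
√(-3114 + d(s(-1, -3), 29)) = √(-3114 + (-1*29 + 7*(-3))) = √(-3114 + (-29 - 21)) = √(-3114 - 50) = √(-3164) = 2*I*√791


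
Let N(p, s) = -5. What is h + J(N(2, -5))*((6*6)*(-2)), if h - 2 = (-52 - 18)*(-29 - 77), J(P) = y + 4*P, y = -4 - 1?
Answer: 9222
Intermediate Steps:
y = -5
J(P) = -5 + 4*P
h = 7422 (h = 2 + (-52 - 18)*(-29 - 77) = 2 - 70*(-106) = 2 + 7420 = 7422)
h + J(N(2, -5))*((6*6)*(-2)) = 7422 + (-5 + 4*(-5))*((6*6)*(-2)) = 7422 + (-5 - 20)*(36*(-2)) = 7422 - 25*(-72) = 7422 + 1800 = 9222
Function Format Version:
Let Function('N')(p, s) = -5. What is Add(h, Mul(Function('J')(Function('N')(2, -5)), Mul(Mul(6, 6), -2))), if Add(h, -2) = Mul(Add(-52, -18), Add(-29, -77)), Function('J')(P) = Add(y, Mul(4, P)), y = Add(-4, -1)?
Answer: 9222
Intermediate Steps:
y = -5
Function('J')(P) = Add(-5, Mul(4, P))
h = 7422 (h = Add(2, Mul(Add(-52, -18), Add(-29, -77))) = Add(2, Mul(-70, -106)) = Add(2, 7420) = 7422)
Add(h, Mul(Function('J')(Function('N')(2, -5)), Mul(Mul(6, 6), -2))) = Add(7422, Mul(Add(-5, Mul(4, -5)), Mul(Mul(6, 6), -2))) = Add(7422, Mul(Add(-5, -20), Mul(36, -2))) = Add(7422, Mul(-25, -72)) = Add(7422, 1800) = 9222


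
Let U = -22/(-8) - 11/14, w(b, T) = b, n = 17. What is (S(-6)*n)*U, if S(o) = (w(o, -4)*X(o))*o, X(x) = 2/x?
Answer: -2805/7 ≈ -400.71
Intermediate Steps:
U = 55/28 (U = -22*(-⅛) - 11*1/14 = 11/4 - 11/14 = 55/28 ≈ 1.9643)
S(o) = 2*o (S(o) = (o*(2/o))*o = 2*o)
(S(-6)*n)*U = ((2*(-6))*17)*(55/28) = -12*17*(55/28) = -204*55/28 = -2805/7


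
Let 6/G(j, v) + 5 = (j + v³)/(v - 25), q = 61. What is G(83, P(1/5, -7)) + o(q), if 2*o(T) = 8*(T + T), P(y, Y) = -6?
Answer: 5275/11 ≈ 479.55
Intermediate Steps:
o(T) = 8*T (o(T) = (8*(T + T))/2 = (8*(2*T))/2 = (16*T)/2 = 8*T)
G(j, v) = 6/(-5 + (j + v³)/(-25 + v)) (G(j, v) = 6/(-5 + (j + v³)/(v - 25)) = 6/(-5 + (j + v³)/(-25 + v)))
G(83, P(1/5, -7)) + o(q) = 6*(-25 - 6)/(125 + 83 + (-6)³ - 5*(-6)) + 8*61 = 6*(-31)/(125 + 83 - 216 + 30) + 488 = 6*(-31)/22 + 488 = 6*(1/22)*(-31) + 488 = -93/11 + 488 = 5275/11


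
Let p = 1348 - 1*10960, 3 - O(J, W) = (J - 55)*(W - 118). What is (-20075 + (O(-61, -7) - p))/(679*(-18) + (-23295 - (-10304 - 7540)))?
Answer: 8320/5891 ≈ 1.4123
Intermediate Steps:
O(J, W) = 3 - (-118 + W)*(-55 + J) (O(J, W) = 3 - (J - 55)*(W - 118) = 3 - (-55 + J)*(-118 + W) = 3 - (-118 + W)*(-55 + J))
p = -9612 (p = 1348 - 10960 = -9612)
(-20075 + (O(-61, -7) - p))/(679*(-18) + (-23295 - (-10304 - 7540))) = (-20075 + ((-6487 + 55*(-7) + 118*(-61) - 1*(-61)*(-7)) - 1*(-9612)))/(679*(-18) + (-23295 - (-10304 - 7540))) = (-20075 + ((-6487 - 385 - 7198 - 427) + 9612))/(-12222 + (-23295 - 1*(-17844))) = (-20075 + (-14497 + 9612))/(-12222 + (-23295 + 17844)) = (-20075 - 4885)/(-12222 - 5451) = -24960/(-17673) = -24960*(-1/17673) = 8320/5891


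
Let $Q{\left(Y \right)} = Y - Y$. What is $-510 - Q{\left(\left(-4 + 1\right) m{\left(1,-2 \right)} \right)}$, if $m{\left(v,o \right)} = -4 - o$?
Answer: $-510$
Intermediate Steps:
$Q{\left(Y \right)} = 0$
$-510 - Q{\left(\left(-4 + 1\right) m{\left(1,-2 \right)} \right)} = -510 - 0 = -510 + 0 = -510$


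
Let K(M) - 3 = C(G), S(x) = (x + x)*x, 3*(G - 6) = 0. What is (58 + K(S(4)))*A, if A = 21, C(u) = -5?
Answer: 1176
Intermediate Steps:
G = 6 (G = 6 + (1/3)*0 = 6 + 0 = 6)
S(x) = 2*x**2 (S(x) = (2*x)*x = 2*x**2)
K(M) = -2 (K(M) = 3 - 5 = -2)
(58 + K(S(4)))*A = (58 - 2)*21 = 56*21 = 1176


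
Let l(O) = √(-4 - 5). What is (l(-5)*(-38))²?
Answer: -12996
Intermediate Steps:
l(O) = 3*I (l(O) = √(-9) = 3*I)
(l(-5)*(-38))² = ((3*I)*(-38))² = (-114*I)² = -12996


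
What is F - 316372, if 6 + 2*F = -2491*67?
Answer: -799647/2 ≈ -3.9982e+5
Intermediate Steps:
F = -166903/2 (F = -3 + (-2491*67)/2 = -3 + (½)*(-166897) = -3 - 166897/2 = -166903/2 ≈ -83452.)
F - 316372 = -166903/2 - 316372 = -799647/2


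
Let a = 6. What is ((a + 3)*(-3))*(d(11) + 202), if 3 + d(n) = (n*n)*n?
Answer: -41310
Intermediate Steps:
d(n) = -3 + n³ (d(n) = -3 + (n*n)*n = -3 + n²*n = -3 + n³)
((a + 3)*(-3))*(d(11) + 202) = ((6 + 3)*(-3))*((-3 + 11³) + 202) = (9*(-3))*((-3 + 1331) + 202) = -27*(1328 + 202) = -27*1530 = -41310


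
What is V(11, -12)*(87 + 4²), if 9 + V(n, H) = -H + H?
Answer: -927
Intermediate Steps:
V(n, H) = -9 (V(n, H) = -9 + (-H + H) = -9 + 0 = -9)
V(11, -12)*(87 + 4²) = -9*(87 + 4²) = -9*(87 + 16) = -9*103 = -927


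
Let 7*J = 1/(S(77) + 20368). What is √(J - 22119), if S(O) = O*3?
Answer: I*√459889870262438/144193 ≈ 148.72*I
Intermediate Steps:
S(O) = 3*O
J = 1/144193 (J = 1/(7*(3*77 + 20368)) = 1/(7*(231 + 20368)) = (⅐)/20599 = (⅐)*(1/20599) = 1/144193 ≈ 6.9352e-6)
√(J - 22119) = √(1/144193 - 22119) = √(-3189404966/144193) = I*√459889870262438/144193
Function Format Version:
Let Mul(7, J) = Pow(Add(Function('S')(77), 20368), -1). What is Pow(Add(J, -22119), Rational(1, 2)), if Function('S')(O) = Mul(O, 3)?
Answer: Mul(Rational(1, 144193), I, Pow(459889870262438, Rational(1, 2))) ≈ Mul(148.72, I)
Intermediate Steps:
Function('S')(O) = Mul(3, O)
J = Rational(1, 144193) (J = Mul(Rational(1, 7), Pow(Add(Mul(3, 77), 20368), -1)) = Mul(Rational(1, 7), Pow(Add(231, 20368), -1)) = Mul(Rational(1, 7), Pow(20599, -1)) = Mul(Rational(1, 7), Rational(1, 20599)) = Rational(1, 144193) ≈ 6.9352e-6)
Pow(Add(J, -22119), Rational(1, 2)) = Pow(Add(Rational(1, 144193), -22119), Rational(1, 2)) = Pow(Rational(-3189404966, 144193), Rational(1, 2)) = Mul(Rational(1, 144193), I, Pow(459889870262438, Rational(1, 2)))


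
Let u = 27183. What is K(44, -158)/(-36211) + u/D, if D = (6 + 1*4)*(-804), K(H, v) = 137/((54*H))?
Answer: -48724041791/14411253780 ≈ -3.3810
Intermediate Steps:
K(H, v) = 137/(54*H) (K(H, v) = 137*(1/(54*H)) = 137/(54*H))
D = -8040 (D = (6 + 4)*(-804) = 10*(-804) = -8040)
K(44, -158)/(-36211) + u/D = ((137/54)/44)/(-36211) + 27183/(-8040) = ((137/54)*(1/44))*(-1/36211) + 27183*(-1/8040) = (137/2376)*(-1/36211) - 9061/2680 = -137/86037336 - 9061/2680 = -48724041791/14411253780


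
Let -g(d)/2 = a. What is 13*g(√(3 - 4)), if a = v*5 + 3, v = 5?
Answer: -728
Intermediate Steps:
a = 28 (a = 5*5 + 3 = 25 + 3 = 28)
g(d) = -56 (g(d) = -2*28 = -56)
13*g(√(3 - 4)) = 13*(-56) = -728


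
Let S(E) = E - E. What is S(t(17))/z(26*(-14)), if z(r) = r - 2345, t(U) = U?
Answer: 0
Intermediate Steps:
z(r) = -2345 + r
S(E) = 0
S(t(17))/z(26*(-14)) = 0/(-2345 + 26*(-14)) = 0/(-2345 - 364) = 0/(-2709) = 0*(-1/2709) = 0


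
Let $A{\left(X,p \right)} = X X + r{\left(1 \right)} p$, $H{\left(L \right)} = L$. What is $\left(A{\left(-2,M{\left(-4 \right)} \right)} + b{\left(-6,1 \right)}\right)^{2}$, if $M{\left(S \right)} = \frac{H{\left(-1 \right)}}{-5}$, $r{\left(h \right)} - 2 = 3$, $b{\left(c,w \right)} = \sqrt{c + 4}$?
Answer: $\left(5 + i \sqrt{2}\right)^{2} \approx 23.0 + 14.142 i$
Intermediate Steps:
$b{\left(c,w \right)} = \sqrt{4 + c}$
$r{\left(h \right)} = 5$ ($r{\left(h \right)} = 2 + 3 = 5$)
$M{\left(S \right)} = \frac{1}{5}$ ($M{\left(S \right)} = - \frac{1}{-5} = \left(-1\right) \left(- \frac{1}{5}\right) = \frac{1}{5}$)
$A{\left(X,p \right)} = X^{2} + 5 p$ ($A{\left(X,p \right)} = X X + 5 p = X^{2} + 5 p$)
$\left(A{\left(-2,M{\left(-4 \right)} \right)} + b{\left(-6,1 \right)}\right)^{2} = \left(\left(\left(-2\right)^{2} + 5 \cdot \frac{1}{5}\right) + \sqrt{4 - 6}\right)^{2} = \left(\left(4 + 1\right) + \sqrt{-2}\right)^{2} = \left(5 + i \sqrt{2}\right)^{2}$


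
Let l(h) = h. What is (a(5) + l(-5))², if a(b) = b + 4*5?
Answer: 400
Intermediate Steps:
a(b) = 20 + b (a(b) = b + 20 = 20 + b)
(a(5) + l(-5))² = ((20 + 5) - 5)² = (25 - 5)² = 20² = 400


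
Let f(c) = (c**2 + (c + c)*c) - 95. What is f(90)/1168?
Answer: 24205/1168 ≈ 20.723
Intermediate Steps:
f(c) = -95 + 3*c**2 (f(c) = (c**2 + (2*c)*c) - 95 = (c**2 + 2*c**2) - 95 = 3*c**2 - 95 = -95 + 3*c**2)
f(90)/1168 = (-95 + 3*90**2)/1168 = (-95 + 3*8100)*(1/1168) = (-95 + 24300)*(1/1168) = 24205*(1/1168) = 24205/1168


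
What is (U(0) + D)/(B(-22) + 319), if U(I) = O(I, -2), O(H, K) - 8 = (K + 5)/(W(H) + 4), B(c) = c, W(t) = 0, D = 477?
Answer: 1943/1188 ≈ 1.6355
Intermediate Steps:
O(H, K) = 37/4 + K/4 (O(H, K) = 8 + (K + 5)/(0 + 4) = 8 + (5 + K)/4 = 8 + (5 + K)*(¼) = 8 + (5/4 + K/4) = 37/4 + K/4)
U(I) = 35/4 (U(I) = 37/4 + (¼)*(-2) = 37/4 - ½ = 35/4)
(U(0) + D)/(B(-22) + 319) = (35/4 + 477)/(-22 + 319) = (1943/4)/297 = (1943/4)*(1/297) = 1943/1188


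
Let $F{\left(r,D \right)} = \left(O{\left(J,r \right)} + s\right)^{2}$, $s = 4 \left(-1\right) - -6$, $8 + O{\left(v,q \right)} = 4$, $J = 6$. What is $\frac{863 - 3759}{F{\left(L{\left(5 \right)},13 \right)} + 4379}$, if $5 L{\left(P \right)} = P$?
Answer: $- \frac{2896}{4383} \approx -0.66073$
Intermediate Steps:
$L{\left(P \right)} = \frac{P}{5}$
$O{\left(v,q \right)} = -4$ ($O{\left(v,q \right)} = -8 + 4 = -4$)
$s = 2$ ($s = -4 + 6 = 2$)
$F{\left(r,D \right)} = 4$ ($F{\left(r,D \right)} = \left(-4 + 2\right)^{2} = \left(-2\right)^{2} = 4$)
$\frac{863 - 3759}{F{\left(L{\left(5 \right)},13 \right)} + 4379} = \frac{863 - 3759}{4 + 4379} = - \frac{2896}{4383}$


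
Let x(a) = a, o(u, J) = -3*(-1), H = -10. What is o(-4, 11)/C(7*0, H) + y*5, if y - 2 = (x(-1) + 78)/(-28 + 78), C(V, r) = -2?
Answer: 81/5 ≈ 16.200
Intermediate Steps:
o(u, J) = 3
y = 177/50 (y = 2 + (-1 + 78)/(-28 + 78) = 2 + 77/50 = 177/50 ≈ 3.5400)
o(-4, 11)/C(7*0, H) + y*5 = 3/(-2) + (177/50)*5 = 3*(-1/2) + 177/10 = -3/2 + 177/10 = 81/5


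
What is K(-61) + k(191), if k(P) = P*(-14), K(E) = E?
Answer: -2735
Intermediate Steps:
k(P) = -14*P
K(-61) + k(191) = -61 - 14*191 = -61 - 2674 = -2735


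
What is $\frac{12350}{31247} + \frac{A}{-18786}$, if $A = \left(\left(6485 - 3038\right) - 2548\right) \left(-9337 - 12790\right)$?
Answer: $\frac{20058152801}{18935682} \approx 1059.3$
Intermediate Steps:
$A = -19892173$ ($A = \left(3447 - 2548\right) \left(-22127\right) = 899 \left(-22127\right) = -19892173$)
$\frac{12350}{31247} + \frac{A}{-18786} = \frac{12350}{31247} - \frac{19892173}{-18786} = 12350 \cdot \frac{1}{31247} - - \frac{641683}{606} = \frac{12350}{31247} + \frac{641683}{606} = \frac{20058152801}{18935682}$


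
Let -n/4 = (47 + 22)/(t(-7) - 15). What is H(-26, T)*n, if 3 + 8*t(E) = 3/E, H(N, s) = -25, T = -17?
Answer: -4025/9 ≈ -447.22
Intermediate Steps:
t(E) = -3/8 + 3/(8*E) (t(E) = -3/8 + (3/E)/8 = -3/8 + 3/(8*E))
n = 161/9 (n = -4*(47 + 22)/((3/8)*(1 - 1*(-7))/(-7) - 15) = -276/((3/8)*(-1/7)*(1 + 7) - 15) = -276/((3/8)*(-1/7)*8 - 15) = -276/(-3/7 - 15) = -276/(-108/7) = -276*(-7)/108 = -4*(-161/36) = 161/9 ≈ 17.889)
H(-26, T)*n = -25*161/9 = -4025/9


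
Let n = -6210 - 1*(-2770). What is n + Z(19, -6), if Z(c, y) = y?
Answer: -3446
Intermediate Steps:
n = -3440 (n = -6210 + 2770 = -3440)
n + Z(19, -6) = -3440 - 6 = -3446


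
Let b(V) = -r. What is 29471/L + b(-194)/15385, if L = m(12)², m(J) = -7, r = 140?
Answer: 90680895/150773 ≈ 601.44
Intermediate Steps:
b(V) = -140 (b(V) = -1*140 = -140)
L = 49 (L = (-7)² = 49)
29471/L + b(-194)/15385 = 29471/49 - 140/15385 = 29471*(1/49) - 140*1/15385 = 29471/49 - 28/3077 = 90680895/150773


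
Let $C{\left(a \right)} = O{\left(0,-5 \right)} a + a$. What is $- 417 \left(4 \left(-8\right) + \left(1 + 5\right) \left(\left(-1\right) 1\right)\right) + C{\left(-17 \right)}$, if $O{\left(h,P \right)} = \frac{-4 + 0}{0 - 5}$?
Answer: $\frac{79077}{5} \approx 15815.0$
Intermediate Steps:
$O{\left(h,P \right)} = \frac{4}{5}$ ($O{\left(h,P \right)} = - \frac{4}{-5} = \left(-4\right) \left(- \frac{1}{5}\right) = \frac{4}{5}$)
$C{\left(a \right)} = \frac{9 a}{5}$ ($C{\left(a \right)} = \frac{4 a}{5} + a = \frac{9 a}{5}$)
$- 417 \left(4 \left(-8\right) + \left(1 + 5\right) \left(\left(-1\right) 1\right)\right) + C{\left(-17 \right)} = - 417 \left(4 \left(-8\right) + \left(1 + 5\right) \left(\left(-1\right) 1\right)\right) + \frac{9}{5} \left(-17\right) = - 417 \left(-32 + 6 \left(-1\right)\right) - \frac{153}{5} = - 417 \left(-32 - 6\right) - \frac{153}{5} = \left(-417\right) \left(-38\right) - \frac{153}{5} = 15846 - \frac{153}{5} = \frac{79077}{5}$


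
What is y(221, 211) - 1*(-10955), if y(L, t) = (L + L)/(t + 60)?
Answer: 2969247/271 ≈ 10957.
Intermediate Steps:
y(L, t) = 2*L/(60 + t) (y(L, t) = (2*L)/(60 + t) = 2*L/(60 + t))
y(221, 211) - 1*(-10955) = 2*221/(60 + 211) - 1*(-10955) = 2*221/271 + 10955 = 2*221*(1/271) + 10955 = 442/271 + 10955 = 2969247/271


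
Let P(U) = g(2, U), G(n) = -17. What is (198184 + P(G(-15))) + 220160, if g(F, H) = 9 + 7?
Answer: 418360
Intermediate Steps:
g(F, H) = 16
P(U) = 16
(198184 + P(G(-15))) + 220160 = (198184 + 16) + 220160 = 198200 + 220160 = 418360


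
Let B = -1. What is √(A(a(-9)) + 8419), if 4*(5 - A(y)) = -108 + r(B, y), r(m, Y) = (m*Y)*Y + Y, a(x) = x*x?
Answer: 3*√1119 ≈ 100.35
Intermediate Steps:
a(x) = x²
r(m, Y) = Y + m*Y² (r(m, Y) = (Y*m)*Y + Y = m*Y² + Y = Y + m*Y²)
A(y) = 32 - y*(1 - y)/4 (A(y) = 5 - (-108 + y*(1 + y*(-1)))/4 = 5 - (-108 + y*(1 - y))/4 = 5 + (27 - y*(1 - y)/4) = 32 - y*(1 - y)/4)
√(A(a(-9)) + 8419) = √((32 + (¼)*(-9)²*(-1 + (-9)²)) + 8419) = √((32 + (¼)*81*(-1 + 81)) + 8419) = √((32 + (¼)*81*80) + 8419) = √((32 + 1620) + 8419) = √(1652 + 8419) = √10071 = 3*√1119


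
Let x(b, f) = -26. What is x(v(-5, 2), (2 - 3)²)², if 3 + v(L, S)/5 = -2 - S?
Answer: 676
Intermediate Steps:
v(L, S) = -25 - 5*S (v(L, S) = -15 + 5*(-2 - S) = -15 + (-10 - 5*S) = -25 - 5*S)
x(v(-5, 2), (2 - 3)²)² = (-26)² = 676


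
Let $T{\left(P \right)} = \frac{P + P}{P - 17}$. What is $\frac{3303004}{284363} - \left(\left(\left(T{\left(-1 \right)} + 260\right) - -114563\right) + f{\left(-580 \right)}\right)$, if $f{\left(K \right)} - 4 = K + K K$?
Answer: $- \frac{1153296553076}{2559267} \approx -4.5064 \cdot 10^{5}$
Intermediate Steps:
$T{\left(P \right)} = \frac{2 P}{-17 + P}$
$f{\left(K \right)} = 4 + K + K^{2}$ ($f{\left(K \right)} = 4 + \left(K + K K\right) = 4 + \left(K + K^{2}\right) = 4 + K + K^{2}$)
$\frac{3303004}{284363} - \left(\left(\left(T{\left(-1 \right)} + 260\right) - -114563\right) + f{\left(-580 \right)}\right) = \frac{3303004}{284363} - \left(\left(\left(2 \left(-1\right) \frac{1}{-17 - 1} + 260\right) - -114563\right) + \left(4 - 580 + \left(-580\right)^{2}\right)\right) = 3303004 \cdot \frac{1}{284363} - \left(\left(\left(2 \left(-1\right) \frac{1}{-18} + 260\right) + 114563\right) + \left(4 - 580 + 336400\right)\right) = \frac{3303004}{284363} - \left(\left(\left(2 \left(-1\right) \left(- \frac{1}{18}\right) + 260\right) + 114563\right) + 335824\right) = \frac{3303004}{284363} - \left(\left(\left(\frac{1}{9} + 260\right) + 114563\right) + 335824\right) = \frac{3303004}{284363} - \left(\left(\frac{2341}{9} + 114563\right) + 335824\right) = \frac{3303004}{284363} - \left(\frac{1033408}{9} + 335824\right) = \frac{3303004}{284363} - \frac{4055824}{9} = - \frac{1153296553076}{2559267}$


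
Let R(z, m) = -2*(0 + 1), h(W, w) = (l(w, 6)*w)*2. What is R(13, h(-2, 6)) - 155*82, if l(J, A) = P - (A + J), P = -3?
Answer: -12712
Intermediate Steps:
l(J, A) = -3 - A - J (l(J, A) = -3 - (A + J) = -3 + (-A - J) = -3 - A - J)
h(W, w) = 2*w*(-9 - w) (h(W, w) = ((-3 - 1*6 - w)*w)*2 = ((-3 - 6 - w)*w)*2 = ((-9 - w)*w)*2 = (w*(-9 - w))*2 = 2*w*(-9 - w))
R(z, m) = -2 (R(z, m) = -2*1 = -2)
R(13, h(-2, 6)) - 155*82 = -2 - 155*82 = -2 - 12710 = -12712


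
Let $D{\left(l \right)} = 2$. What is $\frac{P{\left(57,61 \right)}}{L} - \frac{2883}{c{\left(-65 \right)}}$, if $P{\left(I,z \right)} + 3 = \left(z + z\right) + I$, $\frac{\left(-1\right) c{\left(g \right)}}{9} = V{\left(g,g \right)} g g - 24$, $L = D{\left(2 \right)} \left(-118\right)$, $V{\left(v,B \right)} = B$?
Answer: $- \frac{36310367}{48612873} \approx -0.74693$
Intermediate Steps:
$L = -236$ ($L = 2 \left(-118\right) = -236$)
$c{\left(g \right)} = 216 - 9 g^{3}$ ($c{\left(g \right)} = - 9 \left(g g g - 24\right) = - 9 \left(g^{2} g - 24\right) = - 9 \left(g^{3} - 24\right) = - 9 \left(-24 + g^{3}\right) = 216 - 9 g^{3}$)
$P{\left(I,z \right)} = -3 + I + 2 z$ ($P{\left(I,z \right)} = -3 + \left(\left(z + z\right) + I\right) = -3 + \left(2 z + I\right) = -3 + \left(I + 2 z\right) = -3 + I + 2 z$)
$\frac{P{\left(57,61 \right)}}{L} - \frac{2883}{c{\left(-65 \right)}} = \frac{-3 + 57 + 2 \cdot 61}{-236} - \frac{2883}{216 - 9 \left(-65\right)^{3}} = \left(-3 + 57 + 122\right) \left(- \frac{1}{236}\right) - \frac{2883}{216 - -2471625} = 176 \left(- \frac{1}{236}\right) - \frac{2883}{216 + 2471625} = - \frac{44}{59} - \frac{2883}{2471841} = - \frac{44}{59} - \frac{961}{823947} = - \frac{36310367}{48612873}$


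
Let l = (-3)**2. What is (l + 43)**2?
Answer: 2704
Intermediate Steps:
l = 9
(l + 43)**2 = (9 + 43)**2 = 52**2 = 2704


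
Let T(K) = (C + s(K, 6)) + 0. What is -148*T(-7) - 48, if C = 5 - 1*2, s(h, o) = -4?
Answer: 100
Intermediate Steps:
C = 3 (C = 5 - 2 = 3)
T(K) = -1 (T(K) = (3 - 4) + 0 = -1 + 0 = -1)
-148*T(-7) - 48 = -148*(-1) - 48 = 148 - 48 = 100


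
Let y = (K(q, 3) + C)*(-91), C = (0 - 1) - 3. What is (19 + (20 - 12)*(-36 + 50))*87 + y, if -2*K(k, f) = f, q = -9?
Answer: 23795/2 ≈ 11898.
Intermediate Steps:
K(k, f) = -f/2
C = -4 (C = -1 - 3 = -4)
y = 1001/2 (y = (-½*3 - 4)*(-91) = (-3/2 - 4)*(-91) = -11/2*(-91) = 1001/2 ≈ 500.50)
(19 + (20 - 12)*(-36 + 50))*87 + y = (19 + (20 - 12)*(-36 + 50))*87 + 1001/2 = (19 + 8*14)*87 + 1001/2 = (19 + 112)*87 + 1001/2 = 131*87 + 1001/2 = 11397 + 1001/2 = 23795/2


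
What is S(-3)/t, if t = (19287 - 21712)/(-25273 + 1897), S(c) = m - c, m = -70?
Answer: -1566192/2425 ≈ -645.85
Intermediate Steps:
S(c) = -70 - c
t = 2425/23376 (t = -2425/(-23376) = -2425*(-1/23376) = 2425/23376 ≈ 0.10374)
S(-3)/t = (-70 - 1*(-3))/(2425/23376) = (-70 + 3)*(23376/2425) = -67*23376/2425 = -1566192/2425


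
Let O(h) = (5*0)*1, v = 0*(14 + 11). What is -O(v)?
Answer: 0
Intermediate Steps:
v = 0 (v = 0*25 = 0)
O(h) = 0 (O(h) = 0*1 = 0)
-O(v) = -1*0 = 0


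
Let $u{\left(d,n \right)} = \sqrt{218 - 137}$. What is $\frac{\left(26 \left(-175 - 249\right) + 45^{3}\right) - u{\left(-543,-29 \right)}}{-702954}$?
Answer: $- \frac{40046}{351477} \approx -0.11394$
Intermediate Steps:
$u{\left(d,n \right)} = 9$ ($u{\left(d,n \right)} = \sqrt{81} = 9$)
$\frac{\left(26 \left(-175 - 249\right) + 45^{3}\right) - u{\left(-543,-29 \right)}}{-702954} = \frac{\left(26 \left(-175 - 249\right) + 45^{3}\right) - 9}{-702954} = \left(\left(26 \left(-424\right) + 91125\right) - 9\right) \left(- \frac{1}{702954}\right) = \left(\left(-11024 + 91125\right) - 9\right) \left(- \frac{1}{702954}\right) = \left(80101 - 9\right) \left(- \frac{1}{702954}\right) = 80092 \left(- \frac{1}{702954}\right) = - \frac{40046}{351477}$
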